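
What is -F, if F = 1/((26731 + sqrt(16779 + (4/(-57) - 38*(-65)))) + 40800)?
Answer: -sqrt(57)/(sqrt(1097189) + 67531*sqrt(57)) ≈ -1.4778e-5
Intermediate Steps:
F = 1/(67531 + sqrt(62539773)/57) (F = 1/((26731 + sqrt(16779 + (4*(-1/57) + 2470))) + 40800) = 1/((26731 + sqrt(16779 + (-4/57 + 2470))) + 40800) = 1/((26731 + sqrt(16779 + 140786/57)) + 40800) = 1/((26731 + sqrt(1097189/57)) + 40800) = 1/((26731 + sqrt(62539773)/57) + 40800) = 1/(67531 + sqrt(62539773)/57) ≈ 1.4778e-5)
-F = -sqrt(57)/(sqrt(1097189) + 67531*sqrt(57))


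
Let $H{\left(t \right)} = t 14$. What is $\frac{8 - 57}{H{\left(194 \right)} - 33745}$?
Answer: $\frac{49}{31029} \approx 0.0015792$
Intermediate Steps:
$H{\left(t \right)} = 14 t$
$\frac{8 - 57}{H{\left(194 \right)} - 33745} = \frac{8 - 57}{14 \cdot 194 - 33745} = \frac{8 - 57}{2716 - 33745} = \frac{1}{-31029} \left(-49\right) = \left(- \frac{1}{31029}\right) \left(-49\right) = \frac{49}{31029}$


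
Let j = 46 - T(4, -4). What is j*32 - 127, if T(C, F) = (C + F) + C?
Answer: 1217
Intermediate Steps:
T(C, F) = F + 2*C
j = 42 (j = 46 - (-4 + 2*4) = 46 - (-4 + 8) = 46 - 1*4 = 46 - 4 = 42)
j*32 - 127 = 42*32 - 127 = 1344 - 127 = 1217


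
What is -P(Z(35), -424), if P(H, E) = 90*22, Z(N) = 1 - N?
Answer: -1980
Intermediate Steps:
P(H, E) = 1980
-P(Z(35), -424) = -1*1980 = -1980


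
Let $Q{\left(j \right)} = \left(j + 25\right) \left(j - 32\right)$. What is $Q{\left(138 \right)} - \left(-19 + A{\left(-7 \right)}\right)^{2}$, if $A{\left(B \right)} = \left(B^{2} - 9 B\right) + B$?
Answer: $9882$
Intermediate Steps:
$A{\left(B \right)} = B^{2} - 8 B$
$Q{\left(j \right)} = \left(-32 + j\right) \left(25 + j\right)$ ($Q{\left(j \right)} = \left(25 + j\right) \left(j - 32\right) = \left(25 + j\right) \left(-32 + j\right) = \left(-32 + j\right) \left(25 + j\right)$)
$Q{\left(138 \right)} - \left(-19 + A{\left(-7 \right)}\right)^{2} = \left(-800 + 138^{2} - 966\right) - \left(-19 - 7 \left(-8 - 7\right)\right)^{2} = \left(-800 + 19044 - 966\right) - \left(-19 - -105\right)^{2} = 17278 - \left(-19 + 105\right)^{2} = 17278 - 86^{2} = 17278 - 7396 = 9882$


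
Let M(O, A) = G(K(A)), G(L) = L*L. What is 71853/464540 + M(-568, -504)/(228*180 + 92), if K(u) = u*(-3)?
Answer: 38034313977/682409260 ≈ 55.735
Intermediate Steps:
K(u) = -3*u
G(L) = L²
M(O, A) = 9*A² (M(O, A) = (-3*A)² = 9*A²)
71853/464540 + M(-568, -504)/(228*180 + 92) = 71853/464540 + (9*(-504)²)/(228*180 + 92) = 71853*(1/464540) + (9*254016)/(41040 + 92) = 71853/464540 + 2286144/41132 = 71853/464540 + 2286144*(1/41132) = 71853/464540 + 81648/1469 = 38034313977/682409260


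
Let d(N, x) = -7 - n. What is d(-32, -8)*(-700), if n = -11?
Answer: -2800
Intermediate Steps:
d(N, x) = 4 (d(N, x) = -7 - 1*(-11) = -7 + 11 = 4)
d(-32, -8)*(-700) = 4*(-700) = -2800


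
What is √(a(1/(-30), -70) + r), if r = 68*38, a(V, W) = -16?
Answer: 2*√642 ≈ 50.675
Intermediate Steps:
r = 2584
√(a(1/(-30), -70) + r) = √(-16 + 2584) = √2568 = 2*√642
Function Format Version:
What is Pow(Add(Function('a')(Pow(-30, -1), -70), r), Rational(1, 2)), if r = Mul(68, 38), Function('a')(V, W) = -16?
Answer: Mul(2, Pow(642, Rational(1, 2))) ≈ 50.675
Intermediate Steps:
r = 2584
Pow(Add(Function('a')(Pow(-30, -1), -70), r), Rational(1, 2)) = Pow(Add(-16, 2584), Rational(1, 2)) = Pow(2568, Rational(1, 2)) = Mul(2, Pow(642, Rational(1, 2)))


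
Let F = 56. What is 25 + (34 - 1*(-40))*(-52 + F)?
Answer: 321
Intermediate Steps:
25 + (34 - 1*(-40))*(-52 + F) = 25 + (34 - 1*(-40))*(-52 + 56) = 25 + (34 + 40)*4 = 25 + 74*4 = 25 + 296 = 321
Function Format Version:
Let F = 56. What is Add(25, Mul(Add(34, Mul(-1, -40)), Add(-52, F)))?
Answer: 321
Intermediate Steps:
Add(25, Mul(Add(34, Mul(-1, -40)), Add(-52, F))) = Add(25, Mul(Add(34, Mul(-1, -40)), Add(-52, 56))) = Add(25, Mul(Add(34, 40), 4)) = Add(25, Mul(74, 4)) = Add(25, 296) = 321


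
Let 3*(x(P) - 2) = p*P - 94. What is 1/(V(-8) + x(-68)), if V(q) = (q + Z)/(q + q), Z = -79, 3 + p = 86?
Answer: -48/91451 ≈ -0.00052487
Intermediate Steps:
p = 83 (p = -3 + 86 = 83)
x(P) = -88/3 + 83*P/3 (x(P) = 2 + (83*P - 94)/3 = 2 + (-94 + 83*P)/3 = 2 + (-94/3 + 83*P/3) = -88/3 + 83*P/3)
V(q) = (-79 + q)/(2*q) (V(q) = (q - 79)/(q + q) = (-79 + q)/((2*q)) = (-79 + q)*(1/(2*q)) = (-79 + q)/(2*q))
1/(V(-8) + x(-68)) = 1/((½)*(-79 - 8)/(-8) + (-88/3 + (83/3)*(-68))) = 1/((½)*(-⅛)*(-87) + (-88/3 - 5644/3)) = 1/(87/16 - 5732/3) = 1/(-91451/48) = -48/91451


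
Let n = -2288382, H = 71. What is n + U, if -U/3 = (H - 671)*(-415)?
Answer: -3035382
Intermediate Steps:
U = -747000 (U = -3*(71 - 671)*(-415) = -(-1800)*(-415) = -3*249000 = -747000)
n + U = -2288382 - 747000 = -3035382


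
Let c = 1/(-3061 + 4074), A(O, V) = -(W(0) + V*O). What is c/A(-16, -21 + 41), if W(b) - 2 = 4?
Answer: 1/318082 ≈ 3.1438e-6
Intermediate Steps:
W(b) = 6 (W(b) = 2 + 4 = 6)
A(O, V) = -6 - O*V (A(O, V) = -(6 + V*O) = -(6 + O*V) = -6 - O*V)
c = 1/1013 ≈ 0.00098717
c/A(-16, -21 + 41) = 1/(1013*(-6 - 1*(-16)*(-21 + 41))) = 1/(1013*(-6 - 1*(-16)*20)) = 1/(1013*(-6 + 320)) = (1/1013)/314 = (1/1013)*(1/314) = 1/318082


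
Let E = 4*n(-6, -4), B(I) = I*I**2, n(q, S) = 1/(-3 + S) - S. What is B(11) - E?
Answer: 9209/7 ≈ 1315.6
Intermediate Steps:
B(I) = I**3
E = 108/7 (E = 4*((1 - 1*(-4)**2 + 3*(-4))/(-3 - 4)) = 4*((1 - 1*16 - 12)/(-7)) = 4*(-(1 - 16 - 12)/7) = 4*(-1/7*(-27)) = 4*(27/7) = 108/7 ≈ 15.429)
B(11) - E = 11**3 - 1*108/7 = 1331 - 108/7 = 9209/7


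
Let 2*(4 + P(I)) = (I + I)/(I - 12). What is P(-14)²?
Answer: 2025/169 ≈ 11.982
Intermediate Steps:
P(I) = -4 + I/(-12 + I) (P(I) = -4 + ((I + I)/(I - 12))/2 = -4 + ((2*I)/(-12 + I))/2 = -4 + (2*I/(-12 + I))/2 = -4 + I/(-12 + I))
P(-14)² = (3*(16 - 1*(-14))/(-12 - 14))² = (3*(16 + 14)/(-26))² = (3*(-1/26)*30)² = (-45/13)² = 2025/169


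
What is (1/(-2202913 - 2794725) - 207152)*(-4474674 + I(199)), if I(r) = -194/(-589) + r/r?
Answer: 2728541050595809130331/2943608782 ≈ 9.2694e+11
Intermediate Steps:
I(r) = 783/589 (I(r) = -194*(-1/589) + 1 = 194/589 + 1 = 783/589)
(1/(-2202913 - 2794725) - 207152)*(-4474674 + I(199)) = (1/(-2202913 - 2794725) - 207152)*(-4474674 + 783/589) = (1/(-4997638) - 207152)*(-2635582203/589) = (-1/4997638 - 207152)*(-2635582203/589) = -1035270706977/4997638*(-2635582203/589) = 2728541050595809130331/2943608782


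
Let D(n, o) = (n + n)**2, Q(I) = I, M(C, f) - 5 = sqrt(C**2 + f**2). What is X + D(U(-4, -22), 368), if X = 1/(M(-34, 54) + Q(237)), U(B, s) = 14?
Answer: 21360985/27246 - sqrt(1018)/27246 ≈ 784.00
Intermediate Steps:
M(C, f) = 5 + sqrt(C**2 + f**2)
D(n, o) = 4*n**2 (D(n, o) = (2*n)**2 = 4*n**2)
X = 1/(242 + 2*sqrt(1018)) (X = 1/((5 + sqrt((-34)**2 + 54**2)) + 237) = 1/((5 + sqrt(1156 + 2916)) + 237) = 1/((5 + sqrt(4072)) + 237) = 1/((5 + 2*sqrt(1018)) + 237) = 1/(242 + 2*sqrt(1018)) ≈ 0.0032700)
X + D(U(-4, -22), 368) = (121/27246 - sqrt(1018)/27246) + 4*14**2 = (121/27246 - sqrt(1018)/27246) + 4*196 = (121/27246 - sqrt(1018)/27246) + 784 = 21360985/27246 - sqrt(1018)/27246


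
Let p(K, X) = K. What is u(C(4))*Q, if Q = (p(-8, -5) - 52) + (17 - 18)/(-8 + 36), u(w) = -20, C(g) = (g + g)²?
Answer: 8405/7 ≈ 1200.7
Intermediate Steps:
C(g) = 4*g² (C(g) = (2*g)² = 4*g²)
Q = -1681/28 (Q = (-8 - 52) + (17 - 18)/(-8 + 36) = -60 - 1/28 = -1681/28 ≈ -60.036)
u(C(4))*Q = -20*(-1681/28) = 8405/7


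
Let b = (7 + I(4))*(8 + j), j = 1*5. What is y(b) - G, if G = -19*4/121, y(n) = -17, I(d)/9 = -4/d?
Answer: -1981/121 ≈ -16.372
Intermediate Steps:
I(d) = -36/d (I(d) = 9*(-4/d) = -36/d)
j = 5
b = -26 (b = (7 - 36/4)*(8 + 5) = (7 - 36*¼)*13 = (7 - 9)*13 = -2*13 = -26)
G = -76/121 (G = -76*1/121 = -76/121 ≈ -0.62810)
y(b) - G = -17 - 1*(-76/121) = -17 + 76/121 = -1981/121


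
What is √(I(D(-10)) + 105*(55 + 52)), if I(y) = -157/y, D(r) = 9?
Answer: √100958/3 ≈ 105.91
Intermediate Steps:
√(I(D(-10)) + 105*(55 + 52)) = √(-157/9 + 105*(55 + 52)) = √(-157*⅑ + 105*107) = √(-157/9 + 11235) = √(100958/9) = √100958/3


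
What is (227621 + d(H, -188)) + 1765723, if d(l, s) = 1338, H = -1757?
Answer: 1994682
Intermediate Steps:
(227621 + d(H, -188)) + 1765723 = (227621 + 1338) + 1765723 = 228959 + 1765723 = 1994682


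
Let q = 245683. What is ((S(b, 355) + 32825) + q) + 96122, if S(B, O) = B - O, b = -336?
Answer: 373939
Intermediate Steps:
((S(b, 355) + 32825) + q) + 96122 = (((-336 - 1*355) + 32825) + 245683) + 96122 = (((-336 - 355) + 32825) + 245683) + 96122 = ((-691 + 32825) + 245683) + 96122 = (32134 + 245683) + 96122 = 277817 + 96122 = 373939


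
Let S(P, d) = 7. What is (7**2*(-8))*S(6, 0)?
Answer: -2744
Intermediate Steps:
(7**2*(-8))*S(6, 0) = (7**2*(-8))*7 = (49*(-8))*7 = -392*7 = -2744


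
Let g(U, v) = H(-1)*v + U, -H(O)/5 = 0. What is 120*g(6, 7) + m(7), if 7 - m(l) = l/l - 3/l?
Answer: 5085/7 ≈ 726.43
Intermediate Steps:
H(O) = 0 (H(O) = -5*0 = 0)
g(U, v) = U (g(U, v) = 0*v + U = 0 + U = U)
m(l) = 6 + 3/l (m(l) = 7 - (l/l - 3/l) = 7 - (1 - 3/l) = 7 + (-1 + 3/l) = 6 + 3/l)
120*g(6, 7) + m(7) = 120*6 + (6 + 3/7) = 720 + (6 + 3*(1/7)) = 720 + (6 + 3/7) = 720 + 45/7 = 5085/7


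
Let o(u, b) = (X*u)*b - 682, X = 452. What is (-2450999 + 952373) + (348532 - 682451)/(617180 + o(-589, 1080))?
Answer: -429970398680573/286909742 ≈ -1.4986e+6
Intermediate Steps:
o(u, b) = -682 + 452*b*u (o(u, b) = (452*u)*b - 682 = 452*b*u - 682 = -682 + 452*b*u)
(-2450999 + 952373) + (348532 - 682451)/(617180 + o(-589, 1080)) = (-2450999 + 952373) + (348532 - 682451)/(617180 + (-682 + 452*1080*(-589))) = -1498626 - 333919/(617180 + (-682 - 287526240)) = -1498626 - 333919/(617180 - 287526922) = -1498626 - 333919/(-286909742) = -1498626 - 333919*(-1/286909742) = -1498626 + 333919/286909742 = -429970398680573/286909742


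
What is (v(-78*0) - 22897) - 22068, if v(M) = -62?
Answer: -45027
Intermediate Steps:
(v(-78*0) - 22897) - 22068 = (-62 - 22897) - 22068 = -22959 - 22068 = -45027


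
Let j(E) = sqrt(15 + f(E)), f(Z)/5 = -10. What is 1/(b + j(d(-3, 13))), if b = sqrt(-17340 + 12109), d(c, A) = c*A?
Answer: -I/(sqrt(35) + sqrt(5231)) ≈ -0.012781*I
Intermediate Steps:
d(c, A) = A*c
f(Z) = -50 (f(Z) = 5*(-10) = -50)
j(E) = I*sqrt(35) (j(E) = sqrt(15 - 50) = sqrt(-35) = I*sqrt(35))
b = I*sqrt(5231) (b = sqrt(-5231) = I*sqrt(5231) ≈ 72.326*I)
1/(b + j(d(-3, 13))) = 1/(I*sqrt(5231) + I*sqrt(35)) = 1/(I*sqrt(35) + I*sqrt(5231))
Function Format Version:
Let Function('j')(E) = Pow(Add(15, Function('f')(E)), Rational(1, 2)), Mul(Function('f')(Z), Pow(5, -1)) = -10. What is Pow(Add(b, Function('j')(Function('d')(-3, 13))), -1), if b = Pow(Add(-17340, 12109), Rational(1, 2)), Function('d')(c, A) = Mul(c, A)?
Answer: Mul(-1, I, Pow(Add(Pow(35, Rational(1, 2)), Pow(5231, Rational(1, 2))), -1)) ≈ Mul(-0.012781, I)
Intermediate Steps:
Function('d')(c, A) = Mul(A, c)
Function('f')(Z) = -50 (Function('f')(Z) = Mul(5, -10) = -50)
Function('j')(E) = Mul(I, Pow(35, Rational(1, 2))) (Function('j')(E) = Pow(Add(15, -50), Rational(1, 2)) = Pow(-35, Rational(1, 2)) = Mul(I, Pow(35, Rational(1, 2))))
b = Mul(I, Pow(5231, Rational(1, 2))) (b = Pow(-5231, Rational(1, 2)) = Mul(I, Pow(5231, Rational(1, 2))) ≈ Mul(72.326, I))
Pow(Add(b, Function('j')(Function('d')(-3, 13))), -1) = Pow(Add(Mul(I, Pow(5231, Rational(1, 2))), Mul(I, Pow(35, Rational(1, 2)))), -1) = Pow(Add(Mul(I, Pow(35, Rational(1, 2))), Mul(I, Pow(5231, Rational(1, 2)))), -1)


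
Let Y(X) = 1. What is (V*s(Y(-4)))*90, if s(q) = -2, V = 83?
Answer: -14940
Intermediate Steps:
(V*s(Y(-4)))*90 = (83*(-2))*90 = -166*90 = -14940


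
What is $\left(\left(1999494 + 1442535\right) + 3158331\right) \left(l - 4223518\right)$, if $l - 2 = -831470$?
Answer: $-33364727394960$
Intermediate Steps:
$l = -831468$ ($l = 2 - 831470 = -831468$)
$\left(\left(1999494 + 1442535\right) + 3158331\right) \left(l - 4223518\right) = \left(\left(1999494 + 1442535\right) + 3158331\right) \left(-831468 - 4223518\right) = \left(3442029 + 3158331\right) \left(-5054986\right) = 6600360 \left(-5054986\right) = -33364727394960$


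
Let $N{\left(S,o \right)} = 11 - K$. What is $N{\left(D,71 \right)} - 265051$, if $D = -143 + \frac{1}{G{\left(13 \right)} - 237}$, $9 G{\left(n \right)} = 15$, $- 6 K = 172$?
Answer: $- \frac{795034}{3} \approx -2.6501 \cdot 10^{5}$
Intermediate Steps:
$K = - \frac{86}{3}$ ($K = \left(- \frac{1}{6}\right) 172 = - \frac{86}{3} \approx -28.667$)
$G{\left(n \right)} = \frac{5}{3}$ ($G{\left(n \right)} = \frac{1}{9} \cdot 15 = \frac{5}{3}$)
$D = - \frac{100961}{706}$ ($D = -143 + \frac{1}{\frac{5}{3} - 237} = -143 + \frac{1}{- \frac{706}{3}} = -143 - \frac{3}{706} = - \frac{100961}{706} \approx -143.0$)
$N{\left(S,o \right)} = \frac{119}{3}$ ($N{\left(S,o \right)} = 11 - - \frac{86}{3} = 11 + \frac{86}{3} = \frac{119}{3}$)
$N{\left(D,71 \right)} - 265051 = \frac{119}{3} - 265051 = - \frac{795034}{3}$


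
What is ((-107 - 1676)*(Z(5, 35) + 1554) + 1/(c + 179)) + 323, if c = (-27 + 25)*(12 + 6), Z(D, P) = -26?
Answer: -389546442/143 ≈ -2.7241e+6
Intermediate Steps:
c = -36 (c = -2*18 = -36)
((-107 - 1676)*(Z(5, 35) + 1554) + 1/(c + 179)) + 323 = ((-107 - 1676)*(-26 + 1554) + 1/(-36 + 179)) + 323 = (-1783*1528 + 1/143) + 323 = (-2724424 + 1/143) + 323 = -389592631/143 + 323 = -389546442/143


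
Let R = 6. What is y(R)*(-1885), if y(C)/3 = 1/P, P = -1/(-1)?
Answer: -5655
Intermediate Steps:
P = 1 (P = -1*(-1) = 1)
y(C) = 3 (y(C) = 3/1 = 3*1 = 3)
y(R)*(-1885) = 3*(-1885) = -5655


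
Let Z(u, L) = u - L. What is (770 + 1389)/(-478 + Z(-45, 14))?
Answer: -2159/537 ≈ -4.0205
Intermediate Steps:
(770 + 1389)/(-478 + Z(-45, 14)) = (770 + 1389)/(-478 + (-45 - 1*14)) = 2159/(-478 + (-45 - 14)) = 2159/(-478 - 59) = 2159/(-537) = 2159*(-1/537) = -2159/537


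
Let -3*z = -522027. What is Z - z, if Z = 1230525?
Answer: 1056516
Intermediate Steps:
z = 174009 (z = -⅓*(-522027) = 174009)
Z - z = 1230525 - 1*174009 = 1230525 - 174009 = 1056516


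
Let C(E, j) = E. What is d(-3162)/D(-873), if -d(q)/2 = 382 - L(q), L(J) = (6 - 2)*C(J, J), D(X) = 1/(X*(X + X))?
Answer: -39722163480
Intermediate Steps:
D(X) = 1/(2*X²) (D(X) = 1/(X*(2*X)) = 1/(2*X²))
L(J) = 4*J (L(J) = (6 - 2)*J = 4*J)
d(q) = -764 + 8*q (d(q) = -2*(382 - 4*q) = -764 + 8*q)
d(-3162)/D(-873) = (-764 + 8*(-3162))/(((½)/(-873)²)) = (-764 - 25296)/(((½)*(1/762129))) = -26060/1/1524258 = -26060*1524258 = -39722163480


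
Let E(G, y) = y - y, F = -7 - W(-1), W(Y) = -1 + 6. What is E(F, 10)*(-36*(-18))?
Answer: 0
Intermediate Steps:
W(Y) = 5
F = -12 (F = -7 - 1*5 = -7 - 5 = -12)
E(G, y) = 0
E(F, 10)*(-36*(-18)) = 0*(-36*(-18)) = 0*648 = 0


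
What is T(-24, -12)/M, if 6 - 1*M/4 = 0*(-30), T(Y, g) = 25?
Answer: 25/24 ≈ 1.0417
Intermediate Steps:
M = 24 (M = 24 - 0*(-30) = 24 - 4*0 = 24 + 0 = 24)
T(-24, -12)/M = 25/24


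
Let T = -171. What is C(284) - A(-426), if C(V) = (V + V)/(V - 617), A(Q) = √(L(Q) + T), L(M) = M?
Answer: -568/333 - I*√597 ≈ -1.7057 - 24.434*I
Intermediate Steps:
A(Q) = √(-171 + Q) (A(Q) = √(Q - 171) = √(-171 + Q))
C(V) = 2*V/(-617 + V) (C(V) = (2*V)/(-617 + V) = 2*V/(-617 + V))
C(284) - A(-426) = 2*284/(-617 + 284) - √(-171 - 426) = 2*284/(-333) - √(-597) = 2*284*(-1/333) - I*√597 = -568/333 - I*√597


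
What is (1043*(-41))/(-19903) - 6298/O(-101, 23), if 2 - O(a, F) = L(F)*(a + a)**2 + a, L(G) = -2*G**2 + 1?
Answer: 141864606943/66031924361 ≈ 2.1484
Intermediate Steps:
L(G) = 1 - 2*G**2
O(a, F) = 2 - a - 4*a**2*(1 - 2*F**2) (O(a, F) = 2 - ((1 - 2*F**2)*(a + a)**2 + a) = 2 - ((1 - 2*F**2)*(2*a)**2 + a) = 2 - ((1 - 2*F**2)*(4*a**2) + a) = 2 - (4*a**2*(1 - 2*F**2) + a) = 2 - (a + 4*a**2*(1 - 2*F**2)) = 2 + (-a - 4*a**2*(1 - 2*F**2)) = 2 - a - 4*a**2*(1 - 2*F**2))
(1043*(-41))/(-19903) - 6298/O(-101, 23) = (1043*(-41))/(-19903) - 6298/(2 - 1*(-101) + (-101)**2*(-4 + 8*23**2)) = -42763*(-1/19903) - 6298/(2 + 101 + 10201*(-4 + 8*529)) = 42763/19903 - 6298/(2 + 101 + 10201*(-4 + 4232)) = 42763/19903 - 6298/(2 + 101 + 10201*4228) = 42763/19903 - 6298/(2 + 101 + 43129828) = 42763/19903 - 6298/43129931 = 141864606943/66031924361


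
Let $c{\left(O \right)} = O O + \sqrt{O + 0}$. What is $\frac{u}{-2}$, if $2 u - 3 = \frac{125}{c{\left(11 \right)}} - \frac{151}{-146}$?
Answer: $- \frac{24603}{19418} + \frac{25 \sqrt{11}}{11704} \approx -1.2599$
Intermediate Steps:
$c{\left(O \right)} = \sqrt{O} + O^{2}$ ($c{\left(O \right)} = O^{2} + \sqrt{O} = \sqrt{O} + O^{2}$)
$u = \frac{589}{292} + \frac{125}{2 \left(121 + \sqrt{11}\right)}$ ($u = \frac{3}{2} + \frac{\frac{125}{\sqrt{11} + 11^{2}} - \frac{151}{-146}}{2} = \frac{3}{2} + \frac{\frac{125}{\sqrt{11} + 121} - - \frac{151}{146}}{2} = \frac{3}{2} + \frac{\frac{125}{121 + \sqrt{11}} + \frac{151}{146}}{2} = \frac{3}{2} + \frac{\frac{151}{146} + \frac{125}{121 + \sqrt{11}}}{2} = \frac{3}{2} + \left(\frac{151}{292} + \frac{125}{2 \left(121 + \sqrt{11}\right)}\right) = \frac{589}{292} + \frac{125}{2 \left(121 + \sqrt{11}\right)} \approx 2.5199$)
$\frac{u}{-2} = \frac{\frac{24603}{9709} - \frac{25 \sqrt{11}}{5852}}{-2} = \left(\frac{24603}{9709} - \frac{25 \sqrt{11}}{5852}\right) \left(- \frac{1}{2}\right) = - \frac{24603}{19418} + \frac{25 \sqrt{11}}{11704}$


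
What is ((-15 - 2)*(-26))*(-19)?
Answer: -8398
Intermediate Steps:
((-15 - 2)*(-26))*(-19) = -17*(-26)*(-19) = 442*(-19) = -8398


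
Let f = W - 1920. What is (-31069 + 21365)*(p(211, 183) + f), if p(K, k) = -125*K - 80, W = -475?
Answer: 279960400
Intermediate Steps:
p(K, k) = -80 - 125*K
f = -2395 (f = -475 - 1920 = -2395)
(-31069 + 21365)*(p(211, 183) + f) = (-31069 + 21365)*((-80 - 125*211) - 2395) = -9704*((-80 - 26375) - 2395) = -9704*(-26455 - 2395) = -9704*(-28850) = 279960400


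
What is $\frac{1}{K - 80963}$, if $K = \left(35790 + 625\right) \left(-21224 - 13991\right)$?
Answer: $- \frac{1}{1282435188} \approx -7.7977 \cdot 10^{-10}$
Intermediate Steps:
$K = -1282354225$ ($K = 36415 \left(-35215\right) = -1282354225$)
$\frac{1}{K - 80963} = \frac{1}{-1282354225 - 80963} = \frac{1}{-1282435188} = - \frac{1}{1282435188}$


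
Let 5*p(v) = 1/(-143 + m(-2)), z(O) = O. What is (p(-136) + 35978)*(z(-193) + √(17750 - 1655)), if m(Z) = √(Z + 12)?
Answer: -709616912431/102195 - √6438/20439 + 193*√10/102195 + 3676771567*√16095/102195 ≈ -2.3794e+6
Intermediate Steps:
m(Z) = √(12 + Z)
p(v) = 1/(5*(-143 + √10)) (p(v) = 1/(5*(-143 + √(12 - 2))) = 1/(5*(-143 + √10)))
(p(-136) + 35978)*(z(-193) + √(17750 - 1655)) = ((-143/102195 - √10/102195) + 35978)*(-193 + √(17750 - 1655)) = (3676771567/102195 - √10/102195)*(-193 + √16095) = (-193 + √16095)*(3676771567/102195 - √10/102195)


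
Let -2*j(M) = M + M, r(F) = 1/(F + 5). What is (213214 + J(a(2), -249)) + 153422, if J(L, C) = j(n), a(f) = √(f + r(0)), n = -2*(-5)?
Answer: 366626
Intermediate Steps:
r(F) = 1/(5 + F)
n = 10
j(M) = -M (j(M) = -(M + M)/2 = -M)
a(f) = √(⅕ + f) (a(f) = √(f + 1/(5 + 0)) = √(f + 1/5) = √(f + ⅕) = √(⅕ + f))
J(L, C) = -10 (J(L, C) = -1*10 = -10)
(213214 + J(a(2), -249)) + 153422 = (213214 - 10) + 153422 = 213204 + 153422 = 366626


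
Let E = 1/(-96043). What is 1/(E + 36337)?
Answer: 96043/3489914490 ≈ 2.7520e-5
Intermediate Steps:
E = -1/96043 ≈ -1.0412e-5
1/(E + 36337) = 1/(-1/96043 + 36337) = 1/(3489914490/96043) = 96043/3489914490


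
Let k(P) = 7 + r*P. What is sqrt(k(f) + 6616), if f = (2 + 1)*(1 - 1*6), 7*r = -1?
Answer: 2*sqrt(81158)/7 ≈ 81.395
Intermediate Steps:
r = -1/7 (r = (1/7)*(-1) = -1/7 ≈ -0.14286)
f = -15 (f = 3*(1 - 6) = 3*(-5) = -15)
k(P) = 7 - P/7
sqrt(k(f) + 6616) = sqrt((7 - 1/7*(-15)) + 6616) = sqrt((7 + 15/7) + 6616) = sqrt(64/7 + 6616) = sqrt(46376/7) = 2*sqrt(81158)/7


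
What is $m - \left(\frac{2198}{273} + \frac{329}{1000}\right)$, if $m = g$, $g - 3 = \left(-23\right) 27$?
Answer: $- \frac{24428831}{39000} \approx -626.38$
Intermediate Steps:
$g = -618$ ($g = 3 - 621 = -618$)
$m = -618$
$m - \left(\frac{2198}{273} + \frac{329}{1000}\right) = -618 - \left(\frac{2198}{273} + \frac{329}{1000}\right) = -618 - \left(2198 \cdot \frac{1}{273} + 329 \cdot \frac{1}{1000}\right) = -618 - \left(\frac{314}{39} + \frac{329}{1000}\right) = -618 - \frac{326831}{39000} = - \frac{24428831}{39000}$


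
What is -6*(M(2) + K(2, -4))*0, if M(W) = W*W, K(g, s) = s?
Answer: 0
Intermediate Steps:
M(W) = W²
-6*(M(2) + K(2, -4))*0 = -6*(2² - 4)*0 = -6*(4 - 4)*0 = -6*0*0 = 0*0 = 0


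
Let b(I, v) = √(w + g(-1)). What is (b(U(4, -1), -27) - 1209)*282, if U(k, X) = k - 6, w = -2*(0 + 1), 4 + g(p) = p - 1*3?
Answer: -340938 + 282*I*√10 ≈ -3.4094e+5 + 891.76*I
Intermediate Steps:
g(p) = -7 + p (g(p) = -4 + (p - 1*3) = -4 + (p - 3) = -4 + (-3 + p) = -7 + p)
w = -2 (w = -2*1 = -2)
U(k, X) = -6 + k
b(I, v) = I*√10 (b(I, v) = √(-2 + (-7 - 1)) = √(-2 - 8) = √(-10) = I*√10)
(b(U(4, -1), -27) - 1209)*282 = (I*√10 - 1209)*282 = (-1209 + I*√10)*282 = -340938 + 282*I*√10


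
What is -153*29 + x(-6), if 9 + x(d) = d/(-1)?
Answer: -4440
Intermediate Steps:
x(d) = -9 - d (x(d) = -9 + d/(-1) = -9 + d*(-1) = -9 - d)
-153*29 + x(-6) = -153*29 + (-9 - 1*(-6)) = -4437 + (-9 + 6) = -4437 - 3 = -4440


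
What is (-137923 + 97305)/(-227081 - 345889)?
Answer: 20309/286485 ≈ 0.070890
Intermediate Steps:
(-137923 + 97305)/(-227081 - 345889) = -40618/(-572970) = -40618*(-1/572970) = 20309/286485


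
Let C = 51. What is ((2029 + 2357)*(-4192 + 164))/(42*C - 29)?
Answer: -17666808/2113 ≈ -8361.0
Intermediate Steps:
((2029 + 2357)*(-4192 + 164))/(42*C - 29) = ((2029 + 2357)*(-4192 + 164))/(42*51 - 29) = (4386*(-4028))/(2142 - 29) = -17666808/2113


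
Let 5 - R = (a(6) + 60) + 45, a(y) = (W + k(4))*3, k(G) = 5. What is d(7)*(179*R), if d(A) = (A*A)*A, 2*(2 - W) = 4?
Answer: -7060655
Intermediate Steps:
W = 0 (W = 2 - ½*4 = 2 - 2 = 0)
d(A) = A³ (d(A) = A²*A = A³)
a(y) = 15 (a(y) = (0 + 5)*3 = 5*3 = 15)
R = -115 (R = 5 - ((15 + 60) + 45) = 5 - (75 + 45) = 5 - 1*120 = 5 - 120 = -115)
d(7)*(179*R) = 7³*(179*(-115)) = 343*(-20585) = -7060655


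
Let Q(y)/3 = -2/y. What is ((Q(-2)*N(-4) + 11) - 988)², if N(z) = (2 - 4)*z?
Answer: 908209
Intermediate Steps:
N(z) = -2*z
Q(y) = -6/y (Q(y) = 3*(-2/y) = -6/y)
((Q(-2)*N(-4) + 11) - 988)² = (((-6/(-2))*(-2*(-4)) + 11) - 988)² = ((-6*(-½)*8 + 11) - 988)² = ((3*8 + 11) - 988)² = ((24 + 11) - 988)² = (35 - 988)² = (-953)² = 908209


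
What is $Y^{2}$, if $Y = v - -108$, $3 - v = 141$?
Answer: $900$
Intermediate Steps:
$v = -138$ ($v = 3 - 141 = -138$)
$Y = -30$ ($Y = -138 - -108 = -138 + 108 = -30$)
$Y^{2} = \left(-30\right)^{2} = 900$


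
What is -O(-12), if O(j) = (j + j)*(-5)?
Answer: -120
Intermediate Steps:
O(j) = -10*j (O(j) = (2*j)*(-5) = -10*j)
-O(-12) = -(-10)*(-12) = -1*120 = -120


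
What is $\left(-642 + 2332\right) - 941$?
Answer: $749$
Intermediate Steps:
$\left(-642 + 2332\right) - 941 = 1690 - 941 = 749$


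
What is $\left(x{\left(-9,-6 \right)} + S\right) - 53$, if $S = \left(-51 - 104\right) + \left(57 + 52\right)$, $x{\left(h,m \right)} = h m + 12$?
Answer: $-33$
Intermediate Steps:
$x{\left(h,m \right)} = 12 + h m$
$S = -46$ ($S = -155 + 109 = -46$)
$\left(x{\left(-9,-6 \right)} + S\right) - 53 = \left(\left(12 - -54\right) - 46\right) - 53 = \left(\left(12 + 54\right) - 46\right) - 53 = \left(66 - 46\right) - 53 = 20 - 53 = -33$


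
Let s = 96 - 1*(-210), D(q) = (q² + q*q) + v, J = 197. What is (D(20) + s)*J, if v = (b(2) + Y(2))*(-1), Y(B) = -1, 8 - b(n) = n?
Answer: 216897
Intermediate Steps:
b(n) = 8 - n
v = -5 (v = ((8 - 1*2) - 1)*(-1) = ((8 - 2) - 1)*(-1) = (6 - 1)*(-1) = 5*(-1) = -5)
D(q) = -5 + 2*q² (D(q) = (q² + q*q) - 5 = (q² + q²) - 5 = 2*q² - 5 = -5 + 2*q²)
s = 306 (s = 96 + 210 = 306)
(D(20) + s)*J = ((-5 + 2*20²) + 306)*197 = ((-5 + 2*400) + 306)*197 = ((-5 + 800) + 306)*197 = (795 + 306)*197 = 1101*197 = 216897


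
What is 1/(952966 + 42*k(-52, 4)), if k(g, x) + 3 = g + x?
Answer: 1/950824 ≈ 1.0517e-6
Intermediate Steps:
k(g, x) = -3 + g + x (k(g, x) = -3 + (g + x) = -3 + g + x)
1/(952966 + 42*k(-52, 4)) = 1/(952966 + 42*(-3 - 52 + 4)) = 1/(952966 + 42*(-51)) = 1/(952966 - 2142) = 1/950824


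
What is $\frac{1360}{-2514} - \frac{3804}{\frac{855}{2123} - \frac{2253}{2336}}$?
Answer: $\frac{7903922418488}{1167266541} \approx 6771.3$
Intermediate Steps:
$\frac{1360}{-2514} - \frac{3804}{\frac{855}{2123} - \frac{2253}{2336}} = 1360 \left(- \frac{1}{2514}\right) - \frac{3804}{855 \cdot \frac{1}{2123} - \frac{2253}{2336}} = - \frac{680}{1257} - \frac{3804}{\frac{855}{2123} - \frac{2253}{2336}} = - \frac{680}{1257} - \frac{3804}{- \frac{2785839}{4959328}} = - \frac{680}{1257} - - \frac{6288427904}{928613} = - \frac{680}{1257} + \frac{6288427904}{928613} = \frac{7903922418488}{1167266541}$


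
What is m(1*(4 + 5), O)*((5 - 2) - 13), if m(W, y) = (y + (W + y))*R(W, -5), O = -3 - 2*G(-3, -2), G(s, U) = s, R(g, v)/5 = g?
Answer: -6750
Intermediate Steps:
R(g, v) = 5*g
O = 3 (O = -3 - 2*(-3) = -3 + 6 = 3)
m(W, y) = 5*W*(W + 2*y) (m(W, y) = (y + (W + y))*(5*W) = (W + 2*y)*(5*W) = 5*W*(W + 2*y))
m(1*(4 + 5), O)*((5 - 2) - 13) = (5*(1*(4 + 5))*(1*(4 + 5) + 2*3))*((5 - 2) - 13) = (5*(1*9)*(1*9 + 6))*(3 - 13) = (5*9*(9 + 6))*(-10) = (5*9*15)*(-10) = 675*(-10) = -6750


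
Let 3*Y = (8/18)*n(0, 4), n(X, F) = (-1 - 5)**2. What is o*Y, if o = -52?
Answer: -832/3 ≈ -277.33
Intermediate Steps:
n(X, F) = 36 (n(X, F) = (-6)**2 = 36)
Y = 16/3 (Y = ((8/18)*36)/3 = (((1/18)*8)*36)/3 = ((4/9)*36)/3 = (1/3)*16 = 16/3 ≈ 5.3333)
o*Y = -52*16/3 = -832/3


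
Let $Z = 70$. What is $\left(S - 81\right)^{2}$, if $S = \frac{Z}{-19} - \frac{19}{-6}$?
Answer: $\frac{86359849}{12996} \approx 6645.1$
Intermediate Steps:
$S = - \frac{59}{114}$ ($S = \frac{70}{-19} - \frac{19}{-6} = 70 \left(- \frac{1}{19}\right) - - \frac{19}{6} = - \frac{70}{19} + \frac{19}{6} = - \frac{59}{114} \approx -0.51754$)
$\left(S - 81\right)^{2} = \left(- \frac{59}{114} - 81\right)^{2} = \left(- \frac{9293}{114}\right)^{2} = \frac{86359849}{12996}$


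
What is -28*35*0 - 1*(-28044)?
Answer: 28044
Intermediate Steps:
-28*35*0 - 1*(-28044) = -980*0 + 28044 = 0 + 28044 = 28044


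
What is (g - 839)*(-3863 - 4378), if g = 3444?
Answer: -21467805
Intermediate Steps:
(g - 839)*(-3863 - 4378) = (3444 - 839)*(-3863 - 4378) = 2605*(-8241) = -21467805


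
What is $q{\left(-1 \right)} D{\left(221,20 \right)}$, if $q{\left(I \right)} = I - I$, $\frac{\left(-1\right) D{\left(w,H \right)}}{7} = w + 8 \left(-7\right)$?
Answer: $0$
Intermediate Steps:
$D{\left(w,H \right)} = 392 - 7 w$ ($D{\left(w,H \right)} = - 7 \left(w + 8 \left(-7\right)\right) = - 7 \left(w - 56\right) = - 7 \left(-56 + w\right) = 392 - 7 w$)
$q{\left(I \right)} = 0$
$q{\left(-1 \right)} D{\left(221,20 \right)} = 0 \left(392 - 1547\right) = 0 \left(-1155\right) = 0$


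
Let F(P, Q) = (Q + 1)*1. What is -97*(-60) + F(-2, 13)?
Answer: 5834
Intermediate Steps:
F(P, Q) = 1 + Q (F(P, Q) = (1 + Q)*1 = 1 + Q)
-97*(-60) + F(-2, 13) = -97*(-60) + (1 + 13) = 5820 + 14 = 5834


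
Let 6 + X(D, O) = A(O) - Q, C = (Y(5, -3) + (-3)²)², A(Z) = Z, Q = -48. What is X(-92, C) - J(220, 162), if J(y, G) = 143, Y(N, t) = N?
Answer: 95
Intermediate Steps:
C = 196 (C = (5 + (-3)²)² = (5 + 9)² = 14² = 196)
X(D, O) = 42 + O (X(D, O) = -6 + (O - 1*(-48)) = -6 + (O + 48) = -6 + (48 + O) = 42 + O)
X(-92, C) - J(220, 162) = (42 + 196) - 1*143 = 238 - 143 = 95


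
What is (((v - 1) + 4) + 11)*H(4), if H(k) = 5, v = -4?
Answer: 50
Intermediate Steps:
(((v - 1) + 4) + 11)*H(4) = (((-4 - 1) + 4) + 11)*5 = ((-5 + 4) + 11)*5 = (-1 + 11)*5 = 10*5 = 50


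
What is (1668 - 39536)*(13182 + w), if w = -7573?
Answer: -212401612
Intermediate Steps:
(1668 - 39536)*(13182 + w) = (1668 - 39536)*(13182 - 7573) = -37868*5609 = -212401612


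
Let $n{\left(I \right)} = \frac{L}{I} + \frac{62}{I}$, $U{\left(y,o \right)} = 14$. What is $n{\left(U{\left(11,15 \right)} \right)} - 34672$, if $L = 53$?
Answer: $- \frac{485293}{14} \approx -34664.0$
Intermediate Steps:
$n{\left(I \right)} = \frac{115}{I}$ ($n{\left(I \right)} = \frac{53}{I} + \frac{62}{I} = \frac{115}{I}$)
$n{\left(U{\left(11,15 \right)} \right)} - 34672 = \frac{115}{14} - 34672 = - \frac{485293}{14}$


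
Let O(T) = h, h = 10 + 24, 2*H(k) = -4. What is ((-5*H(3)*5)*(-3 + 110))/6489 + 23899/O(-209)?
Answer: 155262511/220626 ≈ 703.74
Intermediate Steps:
H(k) = -2 (H(k) = (1/2)*(-4) = -2)
h = 34
O(T) = 34
((-5*H(3)*5)*(-3 + 110))/6489 + 23899/O(-209) = ((-5*(-2)*5)*(-3 + 110))/6489 + 23899/34 = ((10*5)*107)*(1/6489) + 23899*(1/34) = (50*107)*(1/6489) + 23899/34 = 5350*(1/6489) + 23899/34 = 5350/6489 + 23899/34 = 155262511/220626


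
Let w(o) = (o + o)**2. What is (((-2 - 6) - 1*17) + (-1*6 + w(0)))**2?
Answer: 961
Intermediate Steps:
w(o) = 4*o**2 (w(o) = (2*o)**2 = 4*o**2)
(((-2 - 6) - 1*17) + (-1*6 + w(0)))**2 = (((-2 - 6) - 1*17) + (-1*6 + 4*0**2))**2 = ((-8 - 17) + (-6 + 4*0))**2 = (-25 + (-6 + 0))**2 = (-25 - 6)**2 = (-31)**2 = 961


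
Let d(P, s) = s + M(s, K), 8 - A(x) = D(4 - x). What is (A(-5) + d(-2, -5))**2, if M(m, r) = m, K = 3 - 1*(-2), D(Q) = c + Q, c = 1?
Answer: 144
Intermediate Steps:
D(Q) = 1 + Q
A(x) = 3 + x (A(x) = 8 - (1 + (4 - x)) = 8 - (5 - x) = 8 + (-5 + x) = 3 + x)
K = 5 (K = 3 + 2 = 5)
d(P, s) = 2*s (d(P, s) = s + s = 2*s)
(A(-5) + d(-2, -5))**2 = ((3 - 5) + 2*(-5))**2 = (-2 - 10)**2 = (-12)**2 = 144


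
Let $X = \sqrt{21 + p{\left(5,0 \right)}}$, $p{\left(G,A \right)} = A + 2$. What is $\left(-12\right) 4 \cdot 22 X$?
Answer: $- 1056 \sqrt{23} \approx -5064.4$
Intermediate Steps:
$p{\left(G,A \right)} = 2 + A$
$X = \sqrt{23}$ ($X = \sqrt{21 + \left(2 + 0\right)} = \sqrt{21 + 2} = \sqrt{23} \approx 4.7958$)
$\left(-12\right) 4 \cdot 22 X = \left(-12\right) 4 \cdot 22 \sqrt{23} = \left(-48\right) 22 \sqrt{23} = - 1056 \sqrt{23}$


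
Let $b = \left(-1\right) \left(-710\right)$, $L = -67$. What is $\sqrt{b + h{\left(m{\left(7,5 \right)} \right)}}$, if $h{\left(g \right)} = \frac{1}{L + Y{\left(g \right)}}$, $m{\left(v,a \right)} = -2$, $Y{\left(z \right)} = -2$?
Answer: $\frac{\sqrt{3380241}}{69} \approx 26.646$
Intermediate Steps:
$h{\left(g \right)} = - \frac{1}{69}$ ($h{\left(g \right)} = \frac{1}{-67 - 2} = \frac{1}{-69} = - \frac{1}{69}$)
$b = 710$
$\sqrt{b + h{\left(m{\left(7,5 \right)} \right)}} = \sqrt{710 - \frac{1}{69}} = \sqrt{\frac{48989}{69}} = \frac{\sqrt{3380241}}{69}$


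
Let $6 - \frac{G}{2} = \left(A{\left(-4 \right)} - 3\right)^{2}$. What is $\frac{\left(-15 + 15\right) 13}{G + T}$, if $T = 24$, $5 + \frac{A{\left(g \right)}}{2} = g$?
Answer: $0$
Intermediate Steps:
$A{\left(g \right)} = -10 + 2 g$
$G = -870$ ($G = 12 - 2 \left(\left(-10 + 2 \left(-4\right)\right) - 3\right)^{2} = 12 - 2 \left(\left(-10 - 8\right) - 3\right)^{2} = 12 - 2 \left(-18 - 3\right)^{2} = 12 - 2 \left(-21\right)^{2} = 12 - 882 = -870$)
$\frac{\left(-15 + 15\right) 13}{G + T} = \frac{\left(-15 + 15\right) 13}{-870 + 24} = \frac{0 \cdot 13}{-846} = \left(- \frac{1}{846}\right) 0 = 0$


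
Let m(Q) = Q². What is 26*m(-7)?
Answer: 1274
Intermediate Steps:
26*m(-7) = 26*(-7)² = 26*49 = 1274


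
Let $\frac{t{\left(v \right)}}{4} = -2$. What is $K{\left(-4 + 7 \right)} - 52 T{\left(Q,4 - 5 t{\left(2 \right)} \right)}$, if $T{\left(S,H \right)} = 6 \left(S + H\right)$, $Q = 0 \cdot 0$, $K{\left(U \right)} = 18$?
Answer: $-13710$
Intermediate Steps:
$t{\left(v \right)} = -8$ ($t{\left(v \right)} = 4 \left(-2\right) = -8$)
$Q = 0$
$T{\left(S,H \right)} = 6 H + 6 S$ ($T{\left(S,H \right)} = 6 \left(H + S\right) = 6 H + 6 S$)
$K{\left(-4 + 7 \right)} - 52 T{\left(Q,4 - 5 t{\left(2 \right)} \right)} = 18 - 52 \left(6 \left(4 - -40\right) + 6 \cdot 0\right) = 18 - 52 \left(6 \left(4 + 40\right) + 0\right) = 18 - 52 \left(6 \cdot 44 + 0\right) = 18 - 52 \left(264 + 0\right) = 18 - 13728 = -13710$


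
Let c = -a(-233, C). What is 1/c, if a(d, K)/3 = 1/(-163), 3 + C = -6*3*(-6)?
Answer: 163/3 ≈ 54.333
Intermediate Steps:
C = 105 (C = -3 - 6*3*(-6) = -3 - 18*(-6) = -3 + 108 = 105)
a(d, K) = -3/163 (a(d, K) = 3/(-163) = 3*(-1/163) = -3/163)
c = 3/163 (c = -1*(-3/163) = 3/163 ≈ 0.018405)
1/c = 1/(3/163) = 163/3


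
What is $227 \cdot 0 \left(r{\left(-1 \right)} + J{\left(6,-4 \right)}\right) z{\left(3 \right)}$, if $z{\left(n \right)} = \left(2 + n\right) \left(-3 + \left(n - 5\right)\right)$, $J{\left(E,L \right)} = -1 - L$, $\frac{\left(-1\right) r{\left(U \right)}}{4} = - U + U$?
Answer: $0$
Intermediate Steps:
$r{\left(U \right)} = 0$ ($r{\left(U \right)} = - 4 \left(- U + U\right) = \left(-4\right) 0 = 0$)
$z{\left(n \right)} = \left(-8 + n\right) \left(2 + n\right)$ ($z{\left(n \right)} = \left(2 + n\right) \left(-3 + \left(-5 + n\right)\right) = \left(2 + n\right) \left(-8 + n\right) = \left(-8 + n\right) \left(2 + n\right)$)
$227 \cdot 0 \left(r{\left(-1 \right)} + J{\left(6,-4 \right)}\right) z{\left(3 \right)} = 227 \cdot 0 \left(0 - -3\right) \left(-16 + 3^{2} - 18\right) = 227 \cdot 0 \left(0 + \left(-1 + 4\right)\right) \left(-16 + 9 - 18\right) = 227 \cdot 0 \left(0 + 3\right) \left(-25\right) = 227 \cdot 0 \cdot 3 \left(-25\right) = 227 \cdot 0 \left(-25\right) = 227 \cdot 0 = 0$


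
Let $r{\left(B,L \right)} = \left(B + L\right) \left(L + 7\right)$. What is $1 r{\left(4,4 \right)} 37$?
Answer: $3256$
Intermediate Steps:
$r{\left(B,L \right)} = \left(7 + L\right) \left(B + L\right)$ ($r{\left(B,L \right)} = \left(B + L\right) \left(7 + L\right) = \left(7 + L\right) \left(B + L\right)$)
$1 r{\left(4,4 \right)} 37 = 1 \left(4^{2} + 7 \cdot 4 + 7 \cdot 4 + 4 \cdot 4\right) 37 = 1 \left(16 + 28 + 28 + 16\right) 37 = 1 \cdot 88 \cdot 37 = 88 \cdot 37 = 3256$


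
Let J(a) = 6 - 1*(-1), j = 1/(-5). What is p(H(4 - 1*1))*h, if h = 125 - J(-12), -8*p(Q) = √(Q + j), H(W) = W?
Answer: -59*√70/20 ≈ -24.681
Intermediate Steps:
j = -⅕ ≈ -0.20000
J(a) = 7 (J(a) = 6 + 1 = 7)
p(Q) = -√(-⅕ + Q)/8 (p(Q) = -√(Q - ⅕)/8 = -√(-⅕ + Q)/8)
h = 118 (h = 125 - 1*7 = 125 - 7 = 118)
p(H(4 - 1*1))*h = -√(-5 + 25*(4 - 1*1))/40*118 = -√(-5 + 25*(4 - 1))/40*118 = -√(-5 + 25*3)/40*118 = -√(-5 + 75)/40*118 = -√70/40*118 = -59*√70/20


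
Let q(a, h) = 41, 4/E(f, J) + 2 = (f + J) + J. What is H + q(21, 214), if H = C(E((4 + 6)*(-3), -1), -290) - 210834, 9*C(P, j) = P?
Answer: -32251331/153 ≈ -2.1079e+5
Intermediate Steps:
E(f, J) = 4/(-2 + f + 2*J) (E(f, J) = 4/(-2 + ((f + J) + J)) = 4/(-2 + ((J + f) + J)) = 4/(-2 + (f + 2*J)) = 4/(-2 + f + 2*J))
C(P, j) = P/9
H = -32257604/153 (H = (4/(-2 + (4 + 6)*(-3) + 2*(-1)))/9 - 210834 = (4/(-2 + 10*(-3) - 2))/9 - 210834 = (4/(-2 - 30 - 2))/9 - 210834 = (4/(-34))/9 - 210834 = (4*(-1/34))/9 - 210834 = (1/9)*(-2/17) - 210834 = -2/153 - 210834 = -32257604/153 ≈ -2.1083e+5)
H + q(21, 214) = -32257604/153 + 41 = -32251331/153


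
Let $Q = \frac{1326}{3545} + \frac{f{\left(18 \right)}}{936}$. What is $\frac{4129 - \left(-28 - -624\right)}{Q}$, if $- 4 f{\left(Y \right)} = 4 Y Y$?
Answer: $\frac{325636610}{2571} \approx 1.2666 \cdot 10^{5}$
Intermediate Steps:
$f{\left(Y \right)} = - Y^{2}$ ($f{\left(Y \right)} = - \frac{4 Y Y}{4} = - \frac{4 Y^{2}}{4} = - Y^{2}$)
$Q = \frac{2571}{92170}$ ($Q = \frac{1326}{3545} + \frac{\left(-1\right) 18^{2}}{936} = 1326 \cdot \frac{1}{3545} + \left(-1\right) 324 \cdot \frac{1}{936} = \frac{1326}{3545} - \frac{9}{26} = \frac{2571}{92170} \approx 0.027894$)
$\frac{4129 - \left(-28 - -624\right)}{Q} = \frac{4129 - \left(-28 - -624\right)}{\frac{2571}{92170}} = \left(4129 - \left(-28 + 624\right)\right) \frac{92170}{2571} = \left(4129 - 596\right) \frac{92170}{2571} = 3533 \cdot \frac{92170}{2571} = \frac{325636610}{2571}$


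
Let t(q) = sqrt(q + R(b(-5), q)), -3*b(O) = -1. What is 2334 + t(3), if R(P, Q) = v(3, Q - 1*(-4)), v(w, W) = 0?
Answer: 2334 + sqrt(3) ≈ 2335.7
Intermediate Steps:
b(O) = 1/3 (b(O) = -1/3*(-1) = 1/3)
R(P, Q) = 0
t(q) = sqrt(q) (t(q) = sqrt(q + 0) = sqrt(q))
2334 + t(3) = 2334 + sqrt(3)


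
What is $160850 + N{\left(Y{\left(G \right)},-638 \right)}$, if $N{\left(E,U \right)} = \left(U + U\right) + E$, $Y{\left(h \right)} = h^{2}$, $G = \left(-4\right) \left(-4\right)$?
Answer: $159830$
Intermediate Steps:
$G = 16$
$N{\left(E,U \right)} = E + 2 U$ ($N{\left(E,U \right)} = 2 U + E = E + 2 U$)
$160850 + N{\left(Y{\left(G \right)},-638 \right)} = 160850 + \left(16^{2} + 2 \left(-638\right)\right) = 160850 + \left(256 - 1276\right) = 160850 - 1020 = 159830$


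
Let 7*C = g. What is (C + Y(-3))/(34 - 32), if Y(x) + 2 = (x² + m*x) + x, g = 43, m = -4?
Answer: 155/14 ≈ 11.071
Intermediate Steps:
Y(x) = -2 + x² - 3*x (Y(x) = -2 + ((x² - 4*x) + x) = -2 + (x² - 3*x) = -2 + x² - 3*x)
C = 43/7 (C = (⅐)*43 = 43/7 ≈ 6.1429)
(C + Y(-3))/(34 - 32) = (43/7 + (-2 + (-3)² - 3*(-3)))/(34 - 32) = (43/7 + (-2 + 9 + 9))/2 = (43/7 + 16)/2 = (½)*(155/7) = 155/14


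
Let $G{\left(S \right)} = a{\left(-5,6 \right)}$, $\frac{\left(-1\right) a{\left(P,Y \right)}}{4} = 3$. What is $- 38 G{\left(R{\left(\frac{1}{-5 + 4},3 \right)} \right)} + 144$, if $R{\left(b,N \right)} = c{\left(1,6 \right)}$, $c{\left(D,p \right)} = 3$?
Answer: $600$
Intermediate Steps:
$a{\left(P,Y \right)} = -12$ ($a{\left(P,Y \right)} = \left(-4\right) 3 = -12$)
$R{\left(b,N \right)} = 3$
$G{\left(S \right)} = -12$
$- 38 G{\left(R{\left(\frac{1}{-5 + 4},3 \right)} \right)} + 144 = \left(-38\right) \left(-12\right) + 144 = 456 + 144 = 600$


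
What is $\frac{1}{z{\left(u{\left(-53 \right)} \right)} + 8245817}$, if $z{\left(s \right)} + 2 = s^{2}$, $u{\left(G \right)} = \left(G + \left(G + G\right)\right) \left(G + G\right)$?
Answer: $\frac{1}{292303131} \approx 3.4211 \cdot 10^{-9}$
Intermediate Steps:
$u{\left(G \right)} = 6 G^{2}$ ($u{\left(G \right)} = \left(G + 2 G\right) 2 G = 3 G 2 G = 6 G^{2}$)
$z{\left(s \right)} = -2 + s^{2}$
$\frac{1}{z{\left(u{\left(-53 \right)} \right)} + 8245817} = \frac{1}{\left(-2 + \left(6 \left(-53\right)^{2}\right)^{2}\right) + 8245817} = \frac{1}{\left(-2 + \left(6 \cdot 2809\right)^{2}\right) + 8245817} = \frac{1}{\left(-2 + 16854^{2}\right) + 8245817} = \frac{1}{\left(-2 + 284057316\right) + 8245817} = \frac{1}{284057314 + 8245817} = \frac{1}{292303131}$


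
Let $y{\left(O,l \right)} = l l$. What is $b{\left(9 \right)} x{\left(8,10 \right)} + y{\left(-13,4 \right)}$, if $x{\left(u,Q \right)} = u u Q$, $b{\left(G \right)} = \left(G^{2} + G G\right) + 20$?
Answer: $116496$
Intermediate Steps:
$y{\left(O,l \right)} = l^{2}$
$b{\left(G \right)} = 20 + 2 G^{2}$ ($b{\left(G \right)} = \left(G^{2} + G^{2}\right) + 20 = 2 G^{2} + 20 = 20 + 2 G^{2}$)
$x{\left(u,Q \right)} = Q u^{2}$ ($x{\left(u,Q \right)} = u^{2} Q = Q u^{2}$)
$b{\left(9 \right)} x{\left(8,10 \right)} + y{\left(-13,4 \right)} = \left(20 + 2 \cdot 9^{2}\right) 10 \cdot 8^{2} + 4^{2} = \left(20 + 2 \cdot 81\right) 10 \cdot 64 + 16 = \left(20 + 162\right) 640 + 16 = 182 \cdot 640 + 16 = 116480 + 16 = 116496$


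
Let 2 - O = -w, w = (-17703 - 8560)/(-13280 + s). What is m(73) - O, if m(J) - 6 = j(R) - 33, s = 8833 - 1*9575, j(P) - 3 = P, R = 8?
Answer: -278659/14022 ≈ -19.873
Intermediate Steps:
j(P) = 3 + P
s = -742 (s = 8833 - 9575 = -742)
m(J) = -16 (m(J) = 6 + ((3 + 8) - 33) = 6 + (11 - 33) = 6 - 22 = -16)
w = 26263/14022 (w = (-17703 - 8560)/(-13280 - 742) = -26263/(-14022) = -26263*(-1/14022) = 26263/14022 ≈ 1.8730)
O = 54307/14022 (O = 2 - (-1)*26263/14022 = 2 - 1*(-26263/14022) = 2 + 26263/14022 = 54307/14022 ≈ 3.8730)
m(73) - O = -16 - 1*54307/14022 = -16 - 54307/14022 = -278659/14022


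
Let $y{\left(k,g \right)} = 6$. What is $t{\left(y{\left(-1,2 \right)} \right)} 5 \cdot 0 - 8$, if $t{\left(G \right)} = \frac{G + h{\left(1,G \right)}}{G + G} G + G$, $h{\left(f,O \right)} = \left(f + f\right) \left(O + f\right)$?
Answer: $-8$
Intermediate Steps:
$h{\left(f,O \right)} = 2 f \left(O + f\right)$
$t{\left(G \right)} = 1 + \frac{5 G}{2}$ ($t{\left(G \right)} = \frac{G + 2 \cdot 1 \left(G + 1\right)}{G + G} G + G = \frac{G + 2 \cdot 1 \left(1 + G\right)}{2 G} G + G = \left(G + \left(2 + 2 G\right)\right) \frac{1}{2 G} G + G = \left(2 + 3 G\right) \frac{1}{2 G} G + G = \frac{2 + 3 G}{2 G} G + G = \left(1 + \frac{3 G}{2}\right) + G = 1 + \frac{5 G}{2}$)
$t{\left(y{\left(-1,2 \right)} \right)} 5 \cdot 0 - 8 = \left(1 + \frac{5}{2} \cdot 6\right) 5 \cdot 0 - 8 = \left(1 + 15\right) 0 - 8 = 16 \cdot 0 - 8 = 0 - 8 = -8$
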